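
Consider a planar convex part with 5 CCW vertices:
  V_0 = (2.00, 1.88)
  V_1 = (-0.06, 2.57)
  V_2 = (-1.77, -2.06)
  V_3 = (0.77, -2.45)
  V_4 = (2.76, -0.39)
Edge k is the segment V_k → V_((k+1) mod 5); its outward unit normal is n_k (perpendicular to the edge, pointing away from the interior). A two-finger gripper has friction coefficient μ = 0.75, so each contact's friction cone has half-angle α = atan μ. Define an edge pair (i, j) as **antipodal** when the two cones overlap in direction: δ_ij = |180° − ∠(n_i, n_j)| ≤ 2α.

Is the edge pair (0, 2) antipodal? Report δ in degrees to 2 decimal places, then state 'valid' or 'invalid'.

α = atan 0.75 = 36.87°;  2α = 73.74°
edge 0: e_0 = (-2.06, +0.69);  n_0 = (+0.3176, +0.9482)
edge 2: e_2 = (+2.54, -0.39);  n_2 = (-0.1518, -0.9884)
∠(n_0, n_2) = 170.21°
δ = |180° − 170.21°| = 9.79°
9.79° ≤ 2α = 73.74°  →  valid

δ = 9.79°, valid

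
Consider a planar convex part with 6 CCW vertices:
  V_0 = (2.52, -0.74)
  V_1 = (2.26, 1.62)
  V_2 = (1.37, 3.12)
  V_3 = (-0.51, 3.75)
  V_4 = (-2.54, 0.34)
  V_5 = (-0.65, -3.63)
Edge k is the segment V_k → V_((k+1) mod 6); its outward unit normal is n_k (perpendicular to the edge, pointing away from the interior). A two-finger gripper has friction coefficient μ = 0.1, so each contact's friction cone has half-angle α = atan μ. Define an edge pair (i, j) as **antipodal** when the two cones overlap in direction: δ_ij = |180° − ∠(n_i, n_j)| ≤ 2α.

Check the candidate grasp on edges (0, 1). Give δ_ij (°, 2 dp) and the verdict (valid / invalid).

δ = 155.60°, invalid

α = atan 0.1 = 5.71°;  2α = 11.42°
edge 0: e_0 = (-0.26, +2.36);  n_0 = (+0.9940, +0.1095)
edge 1: e_1 = (-0.89, +1.50);  n_1 = (+0.8600, +0.5103)
∠(n_0, n_1) = 24.40°
δ = |180° − 24.40°| = 155.60°
155.60° > 2α = 11.42°  →  invalid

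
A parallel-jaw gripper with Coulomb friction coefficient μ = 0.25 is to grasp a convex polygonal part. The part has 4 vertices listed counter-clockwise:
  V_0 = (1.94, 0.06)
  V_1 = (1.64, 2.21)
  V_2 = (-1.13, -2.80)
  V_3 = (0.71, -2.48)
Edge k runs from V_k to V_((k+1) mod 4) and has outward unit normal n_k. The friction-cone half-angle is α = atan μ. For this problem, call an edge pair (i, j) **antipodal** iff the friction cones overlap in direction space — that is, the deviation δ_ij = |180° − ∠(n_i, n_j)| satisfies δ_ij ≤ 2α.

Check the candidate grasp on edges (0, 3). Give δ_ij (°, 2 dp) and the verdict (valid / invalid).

α = atan 0.25 = 14.04°;  2α = 28.07°
edge 0: e_0 = (-0.30, +2.15);  n_0 = (+0.9904, +0.1382)
edge 3: e_3 = (+1.23, +2.54);  n_3 = (+0.9000, -0.4358)
∠(n_0, n_3) = 33.78°
δ = |180° − 33.78°| = 146.22°
146.22° > 2α = 28.07°  →  invalid

δ = 146.22°, invalid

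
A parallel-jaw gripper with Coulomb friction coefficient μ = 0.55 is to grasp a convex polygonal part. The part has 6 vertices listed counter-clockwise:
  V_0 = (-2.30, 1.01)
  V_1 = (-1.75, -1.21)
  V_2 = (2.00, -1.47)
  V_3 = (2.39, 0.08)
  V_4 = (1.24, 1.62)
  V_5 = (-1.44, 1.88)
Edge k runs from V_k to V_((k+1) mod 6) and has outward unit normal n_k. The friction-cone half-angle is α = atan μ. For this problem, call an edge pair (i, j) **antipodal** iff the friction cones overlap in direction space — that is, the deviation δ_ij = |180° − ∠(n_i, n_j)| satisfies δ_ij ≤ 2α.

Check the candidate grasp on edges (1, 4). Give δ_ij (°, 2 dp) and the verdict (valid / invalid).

δ = 1.58°, valid

α = atan 0.55 = 28.81°;  2α = 57.62°
edge 1: e_1 = (+3.75, -0.26);  n_1 = (-0.0692, -0.9976)
edge 4: e_4 = (-2.68, +0.26);  n_4 = (+0.0966, +0.9953)
∠(n_1, n_4) = 178.42°
δ = |180° − 178.42°| = 1.58°
1.58° ≤ 2α = 57.62°  →  valid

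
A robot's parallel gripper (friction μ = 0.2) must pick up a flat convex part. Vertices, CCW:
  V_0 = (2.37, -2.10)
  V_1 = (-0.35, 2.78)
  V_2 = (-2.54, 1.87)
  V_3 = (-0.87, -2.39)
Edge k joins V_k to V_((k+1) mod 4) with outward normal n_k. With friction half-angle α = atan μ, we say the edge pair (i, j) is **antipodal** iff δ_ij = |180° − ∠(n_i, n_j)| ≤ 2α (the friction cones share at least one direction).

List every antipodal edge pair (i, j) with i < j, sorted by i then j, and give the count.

α = atan 0.2 = 11.31°;  2α = 22.62°
n_0 = (+0.8735, +0.4869)
n_1 = (-0.3837, +0.9235)
n_2 = (-0.9310, -0.3650)
n_3 = (+0.0891, -0.9960)
  (0,1): δ = 96.57°  ·
  (0,2): δ = 7.73°  ✓
  (0,3): δ = 65.98°  ·
  (1,2): δ = 91.16°  ·
  (1,3): δ = 17.45°  ✓
  (2,3): δ = 106.29°  ·
antipodal pairs: 2

count = 2; pairs: (0,2), (1,3)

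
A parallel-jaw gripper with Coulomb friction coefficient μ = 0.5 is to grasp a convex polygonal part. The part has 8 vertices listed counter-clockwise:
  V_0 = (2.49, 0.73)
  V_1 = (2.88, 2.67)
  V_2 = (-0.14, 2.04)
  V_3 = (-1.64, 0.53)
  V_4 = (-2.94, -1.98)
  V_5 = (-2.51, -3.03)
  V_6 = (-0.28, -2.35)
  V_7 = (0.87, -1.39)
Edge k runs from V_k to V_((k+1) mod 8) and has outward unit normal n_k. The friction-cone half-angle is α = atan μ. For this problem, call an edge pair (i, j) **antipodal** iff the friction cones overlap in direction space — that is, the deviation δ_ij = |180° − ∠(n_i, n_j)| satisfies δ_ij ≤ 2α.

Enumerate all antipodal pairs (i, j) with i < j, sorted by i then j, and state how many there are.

count = 12; pairs: (0,2), (0,3), (0,4), (1,5), (1,6), (1,7), (2,5), (2,6), (2,7), (3,5), (3,6), (3,7)

α = atan 0.5 = 26.57°;  2α = 53.13°
n_0 = (+0.9804, -0.1971)
n_1 = (-0.2042, +0.9789)
n_2 = (-0.7095, +0.7048)
n_3 = (-0.8880, +0.4599)
n_4 = (-0.9254, -0.3790)
n_5 = (+0.2917, -0.9565)
n_6 = (+0.6408, -0.7677)
n_7 = (+0.7946, -0.6072)
  (0,1): δ = 66.85°  ·
  (0,2): δ = 33.44°  ✓
  (0,3): δ = 16.01°  ✓
  (0,4): δ = 33.64°  ✓
  (0,5): δ = 118.32°  ·
  (0,6): δ = 141.22°  ·
  (0,7): δ = 153.98°  ·
  (1,2): δ = 146.59°  ·
  (1,3): δ = 129.16°  ·
  (1,4): δ = 79.51°  ·
  (1,5): δ = 5.17°  ✓
  (1,6): δ = 28.07°  ✓
  (1,7): δ = 40.83°  ✓
  (2,3): δ = 162.57°  ·
  (2,4): δ = 112.92°  ·
  (2,5): δ = 28.23°  ✓
  (2,6): δ = 5.34°  ✓
  (2,7): δ = 7.42°  ✓
  (3,4): δ = 130.35°  ·
  (3,5): δ = 45.66°  ✓
  (3,6): δ = 22.76°  ✓
  (3,7): δ = 10.00°  ✓
  (4,5): δ = 95.31°  ·
  (4,6): δ = 72.42°  ·
  (4,7): δ = 59.66°  ·
  (5,6): δ = 157.10°  ·
  (5,7): δ = 144.34°  ·
  (6,7): δ = 167.24°  ·
antipodal pairs: 12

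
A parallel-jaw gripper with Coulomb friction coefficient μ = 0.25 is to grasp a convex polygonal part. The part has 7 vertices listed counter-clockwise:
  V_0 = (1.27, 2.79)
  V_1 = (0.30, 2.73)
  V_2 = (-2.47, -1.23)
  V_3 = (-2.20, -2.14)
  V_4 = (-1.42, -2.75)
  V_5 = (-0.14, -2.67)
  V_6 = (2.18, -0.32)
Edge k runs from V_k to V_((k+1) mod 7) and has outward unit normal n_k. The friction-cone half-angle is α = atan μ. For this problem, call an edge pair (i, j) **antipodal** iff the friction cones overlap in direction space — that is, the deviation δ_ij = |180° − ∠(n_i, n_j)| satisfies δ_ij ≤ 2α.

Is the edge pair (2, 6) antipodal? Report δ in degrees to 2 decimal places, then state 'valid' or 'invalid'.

α = atan 0.25 = 14.04°;  2α = 28.07°
edge 2: e_2 = (+0.27, -0.91);  n_2 = (-0.9587, -0.2844)
edge 6: e_6 = (-0.91, +3.11);  n_6 = (+0.9598, +0.2808)
∠(n_2, n_6) = 179.78°
δ = |180° − 179.78°| = 0.22°
0.22° ≤ 2α = 28.07°  →  valid

δ = 0.22°, valid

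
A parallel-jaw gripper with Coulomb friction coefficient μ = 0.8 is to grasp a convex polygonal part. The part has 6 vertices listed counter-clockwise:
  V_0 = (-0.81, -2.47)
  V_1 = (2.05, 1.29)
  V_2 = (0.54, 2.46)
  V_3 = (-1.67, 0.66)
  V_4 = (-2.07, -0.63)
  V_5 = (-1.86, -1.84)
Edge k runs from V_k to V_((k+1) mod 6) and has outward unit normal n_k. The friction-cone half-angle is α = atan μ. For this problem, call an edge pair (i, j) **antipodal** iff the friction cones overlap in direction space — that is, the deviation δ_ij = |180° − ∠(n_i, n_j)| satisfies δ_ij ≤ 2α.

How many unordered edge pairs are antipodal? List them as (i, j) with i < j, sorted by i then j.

α = atan 0.8 = 38.66°;  2α = 77.32°
n_0 = (+0.7959, -0.6054)
n_1 = (+0.6125, +0.7905)
n_2 = (-0.6315, +0.7754)
n_3 = (-0.9551, +0.2962)
n_4 = (-0.9853, -0.1710)
n_5 = (-0.5145, -0.8575)
  (0,1): δ = 90.51°  ·
  (0,2): δ = 13.58°  ✓
  (0,3): δ = 20.03°  ✓
  (0,4): δ = 47.10°  ✓
  (0,5): δ = 96.29°  ·
  (1,2): δ = 103.07°  ·
  (1,3): δ = 69.46°  ✓
  (1,4): δ = 42.38°  ✓
  (1,5): δ = 6.81°  ✓
  (2,3): δ = 146.39°  ·
  (2,4): δ = 119.32°  ·
  (2,5): δ = 70.13°  ✓
  (3,4): δ = 152.93°  ·
  (3,5): δ = 103.74°  ·
  (4,5): δ = 130.81°  ·
antipodal pairs: 7

count = 7; pairs: (0,2), (0,3), (0,4), (1,3), (1,4), (1,5), (2,5)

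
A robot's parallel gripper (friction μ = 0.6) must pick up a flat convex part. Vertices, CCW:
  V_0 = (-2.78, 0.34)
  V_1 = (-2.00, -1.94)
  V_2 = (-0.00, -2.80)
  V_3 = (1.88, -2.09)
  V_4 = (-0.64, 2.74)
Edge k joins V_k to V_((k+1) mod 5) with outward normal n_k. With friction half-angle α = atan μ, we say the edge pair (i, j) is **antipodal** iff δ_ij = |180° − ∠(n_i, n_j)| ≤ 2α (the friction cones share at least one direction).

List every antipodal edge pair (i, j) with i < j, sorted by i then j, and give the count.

α = atan 0.6 = 30.96°;  2α = 61.93°
n_0 = (-0.9462, -0.3237)
n_1 = (-0.3950, -0.9187)
n_2 = (+0.3533, -0.9355)
n_3 = (+0.8866, +0.4626)
n_4 = (-0.7464, +0.6655)
  (0,1): δ = 132.15°  ·
  (0,2): δ = 88.20°  ·
  (0,3): δ = 8.67°  ✓
  (0,4): δ = 119.39°  ·
  (1,2): δ = 136.04°  ·
  (1,3): δ = 39.18°  ✓
  (1,4): δ = 71.55°  ·
  (2,3): δ = 83.14°  ·
  (2,4): δ = 27.59°  ✓
  (3,4): δ = 69.28°  ·
antipodal pairs: 3

count = 3; pairs: (0,3), (1,3), (2,4)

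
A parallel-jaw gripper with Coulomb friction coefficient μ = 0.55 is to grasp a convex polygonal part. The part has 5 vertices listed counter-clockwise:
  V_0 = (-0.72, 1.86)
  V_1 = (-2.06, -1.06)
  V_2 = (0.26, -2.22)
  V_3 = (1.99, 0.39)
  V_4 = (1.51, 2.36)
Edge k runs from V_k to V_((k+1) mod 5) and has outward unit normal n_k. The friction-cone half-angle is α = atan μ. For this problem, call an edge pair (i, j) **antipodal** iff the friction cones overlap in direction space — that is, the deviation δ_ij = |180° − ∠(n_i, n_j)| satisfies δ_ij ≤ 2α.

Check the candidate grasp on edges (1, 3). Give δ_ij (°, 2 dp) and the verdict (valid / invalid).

α = atan 0.55 = 28.81°;  2α = 57.62°
edge 1: e_1 = (+2.32, -1.16);  n_1 = (-0.4472, -0.8944)
edge 3: e_3 = (-0.48, +1.97);  n_3 = (+0.9716, +0.2367)
∠(n_1, n_3) = 130.26°
δ = |180° − 130.26°| = 49.74°
49.74° ≤ 2α = 57.62°  →  valid

δ = 49.74°, valid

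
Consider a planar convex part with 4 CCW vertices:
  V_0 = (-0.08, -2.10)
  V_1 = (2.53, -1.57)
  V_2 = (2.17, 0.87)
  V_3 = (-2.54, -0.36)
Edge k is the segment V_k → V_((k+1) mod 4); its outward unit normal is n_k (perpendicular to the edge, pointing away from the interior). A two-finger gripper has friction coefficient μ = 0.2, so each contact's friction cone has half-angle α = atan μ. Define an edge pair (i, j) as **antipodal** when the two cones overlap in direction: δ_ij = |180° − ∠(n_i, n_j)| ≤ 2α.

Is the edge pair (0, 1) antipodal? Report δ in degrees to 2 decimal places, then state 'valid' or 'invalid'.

α = atan 0.2 = 11.31°;  2α = 22.62°
edge 0: e_0 = (+2.61, +0.53);  n_0 = (+0.1990, -0.9800)
edge 1: e_1 = (-0.36, +2.44);  n_1 = (+0.9893, +0.1460)
∠(n_0, n_1) = 86.91°
δ = |180° − 86.91°| = 93.09°
93.09° > 2α = 22.62°  →  invalid

δ = 93.09°, invalid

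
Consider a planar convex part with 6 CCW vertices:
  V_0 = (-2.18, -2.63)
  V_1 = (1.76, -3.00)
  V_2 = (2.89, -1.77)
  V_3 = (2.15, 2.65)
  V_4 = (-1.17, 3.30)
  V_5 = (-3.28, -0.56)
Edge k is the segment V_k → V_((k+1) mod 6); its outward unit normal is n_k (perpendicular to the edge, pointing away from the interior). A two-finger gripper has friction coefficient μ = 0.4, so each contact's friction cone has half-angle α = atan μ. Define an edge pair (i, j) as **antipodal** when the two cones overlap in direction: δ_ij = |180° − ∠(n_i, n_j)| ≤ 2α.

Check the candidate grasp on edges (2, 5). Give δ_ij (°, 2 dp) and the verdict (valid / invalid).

α = atan 0.4 = 21.80°;  2α = 43.60°
edge 2: e_2 = (-0.74, +4.42);  n_2 = (+0.9863, +0.1651)
edge 5: e_5 = (+1.10, -2.07);  n_5 = (-0.8831, -0.4693)
∠(n_2, n_5) = 161.52°
δ = |180° − 161.52°| = 18.48°
18.48° ≤ 2α = 43.60°  →  valid

δ = 18.48°, valid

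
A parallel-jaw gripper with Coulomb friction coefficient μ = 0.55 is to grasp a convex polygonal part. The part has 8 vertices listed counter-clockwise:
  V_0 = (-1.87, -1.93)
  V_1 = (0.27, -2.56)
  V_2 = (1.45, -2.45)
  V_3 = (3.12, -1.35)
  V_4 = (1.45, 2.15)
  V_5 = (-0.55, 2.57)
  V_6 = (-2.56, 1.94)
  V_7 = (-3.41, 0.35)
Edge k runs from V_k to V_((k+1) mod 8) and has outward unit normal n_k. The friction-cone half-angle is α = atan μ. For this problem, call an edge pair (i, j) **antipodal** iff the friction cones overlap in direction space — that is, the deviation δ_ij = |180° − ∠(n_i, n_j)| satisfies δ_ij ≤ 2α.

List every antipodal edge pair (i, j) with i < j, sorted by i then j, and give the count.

α = atan 0.55 = 28.81°;  2α = 57.62°
n_0 = (-0.2824, -0.9593)
n_1 = (+0.0928, -0.9957)
n_2 = (+0.5501, -0.8351)
n_3 = (+0.9025, +0.4306)
n_4 = (+0.2055, +0.9787)
n_5 = (-0.2991, +0.9542)
n_6 = (-0.8819, +0.4715)
n_7 = (-0.8287, -0.5597)
  (0,1): δ = 158.27°  ·
  (0,2): δ = 130.22°  ·
  (0,3): δ = 48.09°  ✓
  (0,4): δ = 4.54°  ✓
  (0,5): δ = 33.81°  ✓
  (0,6): δ = 78.28°  ·
  (0,7): δ = 140.44°  ·
  (1,2): δ = 151.95°  ·
  (1,3): δ = 69.82°  ·
  (1,4): δ = 17.19°  ✓
  (1,5): δ = 12.08°  ✓
  (1,6): δ = 56.55°  ✓
  (1,7): δ = 118.71°  ·
  (2,3): δ = 97.86°  ·
  (2,4): δ = 45.23°  ✓
  (2,5): δ = 15.97°  ✓
  (2,6): δ = 28.50°  ✓
  (2,7): δ = 90.66°  ·
  (3,4): δ = 127.37°  ·
  (3,5): δ = 98.11°  ·
  (3,6): δ = 53.64°  ✓
  (3,7): δ = 8.53°  ✓
  (4,5): δ = 150.74°  ·
  (4,6): δ = 106.27°  ·
  (4,7): δ = 44.10°  ✓
  (5,6): δ = 135.53°  ·
  (5,7): δ = 73.37°  ·
  (6,7): δ = 117.83°  ·
antipodal pairs: 12

count = 12; pairs: (0,3), (0,4), (0,5), (1,4), (1,5), (1,6), (2,4), (2,5), (2,6), (3,6), (3,7), (4,7)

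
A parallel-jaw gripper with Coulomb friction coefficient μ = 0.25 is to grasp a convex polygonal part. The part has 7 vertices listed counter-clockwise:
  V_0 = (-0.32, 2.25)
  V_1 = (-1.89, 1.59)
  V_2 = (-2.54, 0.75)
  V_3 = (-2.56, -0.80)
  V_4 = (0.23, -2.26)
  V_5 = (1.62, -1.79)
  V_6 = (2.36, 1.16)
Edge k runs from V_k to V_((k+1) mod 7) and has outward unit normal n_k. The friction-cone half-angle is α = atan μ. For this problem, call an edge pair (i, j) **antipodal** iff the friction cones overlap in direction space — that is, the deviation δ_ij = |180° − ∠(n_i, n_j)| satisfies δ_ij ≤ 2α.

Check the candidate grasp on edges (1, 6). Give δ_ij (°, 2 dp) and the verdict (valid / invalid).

δ = 105.60°, invalid

α = atan 0.25 = 14.04°;  2α = 28.07°
edge 1: e_1 = (-0.65, -0.84);  n_1 = (-0.7909, +0.6120)
edge 6: e_6 = (-2.68, +1.09);  n_6 = (+0.3767, +0.9263)
∠(n_1, n_6) = 74.40°
δ = |180° − 74.40°| = 105.60°
105.60° > 2α = 28.07°  →  invalid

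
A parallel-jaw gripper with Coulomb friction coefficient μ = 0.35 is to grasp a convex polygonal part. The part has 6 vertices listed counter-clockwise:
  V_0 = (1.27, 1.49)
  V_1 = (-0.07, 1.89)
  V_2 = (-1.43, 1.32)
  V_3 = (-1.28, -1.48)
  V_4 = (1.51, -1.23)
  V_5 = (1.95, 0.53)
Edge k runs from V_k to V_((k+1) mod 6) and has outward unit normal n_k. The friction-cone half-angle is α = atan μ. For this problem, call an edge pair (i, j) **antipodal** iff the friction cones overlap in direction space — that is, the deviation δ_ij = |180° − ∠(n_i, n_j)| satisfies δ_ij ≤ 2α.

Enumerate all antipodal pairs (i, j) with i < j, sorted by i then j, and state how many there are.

count = 4; pairs: (0,3), (1,3), (2,4), (2,5)

α = atan 0.35 = 19.29°;  2α = 38.58°
n_0 = (+0.2860, +0.9582)
n_1 = (-0.3865, +0.9223)
n_2 = (-0.9986, -0.0535)
n_3 = (+0.0892, -0.9960)
n_4 = (+0.9701, -0.2425)
n_5 = (+0.8160, +0.5780)
  (0,1): δ = 140.64°  ·
  (0,2): δ = 70.31°  ·
  (0,3): δ = 21.74°  ✓
  (0,4): δ = 92.58°  ·
  (0,5): δ = 141.93°  ·
  (1,2): δ = 109.67°  ·
  (1,3): δ = 17.62°  ✓
  (1,4): δ = 53.22°  ·
  (1,5): δ = 102.57°  ·
  (2,3): δ = 87.95°  ·
  (2,4): δ = 17.10°  ✓
  (2,5): δ = 32.24°  ✓
  (3,4): δ = 109.16°  ·
  (3,5): δ = 59.81°  ·
  (4,5): δ = 130.65°  ·
antipodal pairs: 4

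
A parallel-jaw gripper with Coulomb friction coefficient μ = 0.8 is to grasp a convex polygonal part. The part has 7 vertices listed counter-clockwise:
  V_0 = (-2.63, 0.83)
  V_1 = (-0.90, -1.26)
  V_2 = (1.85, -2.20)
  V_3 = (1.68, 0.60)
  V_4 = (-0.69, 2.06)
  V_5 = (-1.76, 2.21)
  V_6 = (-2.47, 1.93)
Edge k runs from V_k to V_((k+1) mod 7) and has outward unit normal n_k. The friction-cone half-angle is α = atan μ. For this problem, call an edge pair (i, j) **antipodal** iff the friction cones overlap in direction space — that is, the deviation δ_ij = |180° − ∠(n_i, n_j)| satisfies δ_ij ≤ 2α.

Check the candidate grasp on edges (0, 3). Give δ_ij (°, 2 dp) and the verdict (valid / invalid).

δ = 18.75°, valid

α = atan 0.8 = 38.66°;  2α = 77.32°
edge 0: e_0 = (+1.73, -2.09);  n_0 = (-0.7703, -0.6376)
edge 3: e_3 = (-2.37, +1.46);  n_3 = (+0.5245, +0.8514)
∠(n_0, n_3) = 161.25°
δ = |180° − 161.25°| = 18.75°
18.75° ≤ 2α = 77.32°  →  valid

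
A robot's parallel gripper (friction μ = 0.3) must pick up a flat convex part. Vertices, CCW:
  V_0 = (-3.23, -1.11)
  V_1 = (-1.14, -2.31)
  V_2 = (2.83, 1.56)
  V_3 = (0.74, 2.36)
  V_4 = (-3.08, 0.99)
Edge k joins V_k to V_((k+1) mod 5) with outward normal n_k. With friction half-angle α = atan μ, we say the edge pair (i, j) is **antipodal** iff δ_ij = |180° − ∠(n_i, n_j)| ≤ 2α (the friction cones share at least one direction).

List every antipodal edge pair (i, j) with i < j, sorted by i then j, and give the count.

α = atan 0.3 = 16.70°;  2α = 33.40°
n_0 = (-0.4979, -0.8672)
n_1 = (+0.6980, -0.7161)
n_2 = (+0.3575, +0.9339)
n_3 = (-0.3376, +0.9413)
n_4 = (-0.9975, +0.0712)
  (0,1): δ = 105.87°  ·
  (0,2): δ = 8.92°  ✓
  (0,3): δ = 49.59°  ·
  (0,4): δ = 115.78°  ·
  (1,2): δ = 65.21°  ·
  (1,3): δ = 24.54°  ✓
  (1,4): δ = 41.65°  ·
  (2,3): δ = 139.32°  ·
  (2,4): δ = 73.14°  ·
  (3,4): δ = 113.82°  ·
antipodal pairs: 2

count = 2; pairs: (0,2), (1,3)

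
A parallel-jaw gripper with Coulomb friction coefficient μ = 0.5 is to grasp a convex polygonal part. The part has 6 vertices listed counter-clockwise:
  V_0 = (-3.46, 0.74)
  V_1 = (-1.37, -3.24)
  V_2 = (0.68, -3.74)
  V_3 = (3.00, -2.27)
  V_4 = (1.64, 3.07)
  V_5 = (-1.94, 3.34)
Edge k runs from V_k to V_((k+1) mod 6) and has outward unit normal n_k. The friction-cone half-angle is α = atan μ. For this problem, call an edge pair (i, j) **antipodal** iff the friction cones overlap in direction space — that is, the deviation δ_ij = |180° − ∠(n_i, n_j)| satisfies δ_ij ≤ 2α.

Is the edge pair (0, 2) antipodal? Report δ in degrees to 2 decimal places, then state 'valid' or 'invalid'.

α = atan 0.5 = 26.57°;  2α = 53.13°
edge 0: e_0 = (+2.09, -3.98);  n_0 = (-0.8854, -0.4649)
edge 2: e_2 = (+2.32, +1.47);  n_2 = (+0.5352, -0.8447)
∠(n_0, n_2) = 94.65°
δ = |180° − 94.65°| = 85.35°
85.35° > 2α = 53.13°  →  invalid

δ = 85.35°, invalid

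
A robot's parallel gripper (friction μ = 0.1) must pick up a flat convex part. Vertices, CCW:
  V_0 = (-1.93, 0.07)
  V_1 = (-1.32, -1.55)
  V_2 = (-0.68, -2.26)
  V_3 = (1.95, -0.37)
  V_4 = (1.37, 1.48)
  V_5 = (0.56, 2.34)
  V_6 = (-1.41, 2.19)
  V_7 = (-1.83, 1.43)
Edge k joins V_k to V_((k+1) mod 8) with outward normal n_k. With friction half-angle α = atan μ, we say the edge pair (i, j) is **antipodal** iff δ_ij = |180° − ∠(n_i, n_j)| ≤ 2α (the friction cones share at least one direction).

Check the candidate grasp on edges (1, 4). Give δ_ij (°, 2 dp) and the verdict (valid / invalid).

δ = 1.25°, valid

α = atan 0.1 = 5.71°;  2α = 11.42°
edge 1: e_1 = (+0.64, -0.71);  n_1 = (-0.7428, -0.6695)
edge 4: e_4 = (-0.81, +0.86);  n_4 = (+0.7280, +0.6856)
∠(n_1, n_4) = 178.75°
δ = |180° − 178.75°| = 1.25°
1.25° ≤ 2α = 11.42°  →  valid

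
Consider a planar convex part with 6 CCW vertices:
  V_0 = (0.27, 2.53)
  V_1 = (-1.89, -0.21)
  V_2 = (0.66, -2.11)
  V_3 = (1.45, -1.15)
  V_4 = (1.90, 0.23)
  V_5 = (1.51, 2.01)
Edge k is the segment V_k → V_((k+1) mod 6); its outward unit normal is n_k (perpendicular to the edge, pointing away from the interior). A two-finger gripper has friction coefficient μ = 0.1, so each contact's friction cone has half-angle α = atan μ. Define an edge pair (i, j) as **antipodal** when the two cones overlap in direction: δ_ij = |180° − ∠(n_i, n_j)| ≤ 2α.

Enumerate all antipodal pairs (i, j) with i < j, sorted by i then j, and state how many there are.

α = atan 0.1 = 5.71°;  2α = 11.42°
n_0 = (-0.7853, +0.6191)
n_1 = (-0.5975, -0.8019)
n_2 = (+0.7722, -0.6354)
n_3 = (+0.9507, -0.3100)
n_4 = (+0.9768, +0.2140)
n_5 = (+0.3867, +0.9222)
  (0,1): δ = 88.44°  ·
  (0,2): δ = 1.20°  ✓
  (0,3): δ = 20.19°  ·
  (0,4): δ = 50.61°  ·
  (0,5): δ = 105.50°  ·
  (1,2): δ = 92.76°  ·
  (1,3): δ = 71.37°  ·
  (1,4): δ = 40.95°  ·
  (1,5): δ = 13.94°  ·
  (2,3): δ = 158.61°  ·
  (2,4): δ = 128.19°  ·
  (2,5): δ = 73.30°  ·
  (3,4): δ = 149.58°  ·
  (3,5): δ = 94.69°  ·
  (4,5): δ = 125.11°  ·
antipodal pairs: 1

count = 1; pairs: (0,2)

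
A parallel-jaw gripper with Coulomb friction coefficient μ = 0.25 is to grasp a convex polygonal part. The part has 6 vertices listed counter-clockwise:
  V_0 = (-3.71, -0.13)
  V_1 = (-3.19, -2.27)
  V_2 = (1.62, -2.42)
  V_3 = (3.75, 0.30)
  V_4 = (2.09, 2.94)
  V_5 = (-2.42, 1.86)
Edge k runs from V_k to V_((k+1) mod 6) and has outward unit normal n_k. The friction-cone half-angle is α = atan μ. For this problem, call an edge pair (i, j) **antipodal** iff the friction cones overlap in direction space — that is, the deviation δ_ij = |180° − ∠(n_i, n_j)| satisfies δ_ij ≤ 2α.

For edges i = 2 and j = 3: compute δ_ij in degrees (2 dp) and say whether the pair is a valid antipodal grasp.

δ = 109.77°, invalid

α = atan 0.25 = 14.04°;  2α = 28.07°
edge 2: e_2 = (+2.13, +2.72);  n_2 = (+0.7873, -0.6165)
edge 3: e_3 = (-1.66, +2.64);  n_3 = (+0.8466, +0.5323)
∠(n_2, n_3) = 70.23°
δ = |180° − 70.23°| = 109.77°
109.77° > 2α = 28.07°  →  invalid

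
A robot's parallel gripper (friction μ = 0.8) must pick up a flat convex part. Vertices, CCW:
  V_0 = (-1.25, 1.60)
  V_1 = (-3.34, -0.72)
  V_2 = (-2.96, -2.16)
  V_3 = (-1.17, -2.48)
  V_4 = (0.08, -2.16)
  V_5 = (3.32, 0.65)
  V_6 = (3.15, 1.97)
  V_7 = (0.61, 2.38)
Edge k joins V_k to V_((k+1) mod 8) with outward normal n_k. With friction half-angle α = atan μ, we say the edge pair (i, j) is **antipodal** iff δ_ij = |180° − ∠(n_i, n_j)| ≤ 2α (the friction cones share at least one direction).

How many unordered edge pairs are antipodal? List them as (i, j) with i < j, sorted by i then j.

count = 15; pairs: (0,2), (0,3), (0,4), (0,5), (1,4), (1,5), (1,6), (2,5), (2,6), (2,7), (3,6), (3,7), (4,6), (4,7), (5,7)

α = atan 0.8 = 38.66°;  2α = 77.32°
n_0 = (-0.7430, +0.6693)
n_1 = (-0.9669, -0.2552)
n_2 = (-0.1760, -0.9844)
n_3 = (+0.2480, -0.9688)
n_4 = (+0.6552, -0.7555)
n_5 = (+0.9918, +0.1277)
n_6 = (+0.1594, +0.9872)
n_7 = (-0.3867, +0.9222)
  (0,1): δ = 123.20°  ·
  (0,2): δ = 58.12°  ✓
  (0,3): δ = 33.63°  ✓
  (0,4): δ = 7.05°  ✓
  (0,5): δ = 49.35°  ✓
  (0,6): δ = 122.85°  ·
  (0,7): δ = 154.77°  ·
  (1,2): δ = 114.92°  ·
  (1,3): δ = 90.42°  ·
  (1,4): δ = 63.85°  ✓
  (1,5): δ = 7.44°  ✓
  (1,6): δ = 66.05°  ✓
  (1,7): δ = 97.97°  ·
  (2,3): δ = 155.50°  ·
  (2,4): δ = 128.93°  ·
  (2,5): δ = 72.53°  ✓
  (2,6): δ = 0.97°  ✓
  (2,7): δ = 32.89°  ✓
  (3,4): δ = 153.42°  ·
  (3,5): δ = 97.02°  ·
  (3,6): δ = 23.53°  ✓
  (3,7): δ = 8.39°  ✓
  (4,5): δ = 123.60°  ·
  (4,6): δ = 50.10°  ✓
  (4,7): δ = 18.18°  ✓
  (5,6): δ = 106.51°  ·
  (5,7): δ = 74.59°  ✓
  (6,7): δ = 148.08°  ·
antipodal pairs: 15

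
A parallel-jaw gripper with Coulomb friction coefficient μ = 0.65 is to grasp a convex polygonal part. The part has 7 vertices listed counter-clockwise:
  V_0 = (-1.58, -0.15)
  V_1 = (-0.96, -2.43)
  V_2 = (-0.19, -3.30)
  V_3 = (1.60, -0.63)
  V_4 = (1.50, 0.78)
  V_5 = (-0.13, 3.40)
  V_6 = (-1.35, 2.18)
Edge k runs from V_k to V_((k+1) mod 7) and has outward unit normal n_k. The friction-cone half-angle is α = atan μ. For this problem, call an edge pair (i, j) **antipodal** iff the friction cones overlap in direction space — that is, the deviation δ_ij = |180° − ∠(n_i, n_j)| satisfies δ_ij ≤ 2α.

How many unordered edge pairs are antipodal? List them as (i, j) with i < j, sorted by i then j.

count = 10; pairs: (0,2), (0,3), (0,4), (1,3), (1,4), (2,5), (2,6), (3,5), (3,6), (4,6)

α = atan 0.65 = 33.02°;  2α = 66.05°
n_0 = (-0.9650, -0.2624)
n_1 = (-0.7488, -0.6628)
n_2 = (+0.8306, -0.5569)
n_3 = (+0.9975, +0.0707)
n_4 = (+0.8491, +0.5282)
n_5 = (-0.7071, +0.7071)
n_6 = (-0.9952, +0.0982)
  (0,1): δ = 153.70°  ·
  (0,2): δ = 49.05°  ✓
  (0,3): δ = 11.16°  ✓
  (0,4): δ = 16.67°  ✓
  (0,5): δ = 119.79°  ·
  (0,6): δ = 159.15°  ·
  (1,2): δ = 75.35°  ·
  (1,3): δ = 37.45°  ✓
  (1,4): δ = 9.62°  ✓
  (1,5): δ = 93.49°  ·
  (1,6): δ = 132.85°  ·
  (2,3): δ = 142.10°  ·
  (2,4): δ = 114.27°  ·
  (2,5): δ = 11.16°  ✓
  (2,6): δ = 28.20°  ✓
  (3,4): δ = 152.17°  ·
  (3,5): δ = 49.06°  ✓
  (3,6): δ = 9.69°  ✓
  (4,5): δ = 76.89°  ·
  (4,6): δ = 37.52°  ✓
  (5,6): δ = 140.64°  ·
antipodal pairs: 10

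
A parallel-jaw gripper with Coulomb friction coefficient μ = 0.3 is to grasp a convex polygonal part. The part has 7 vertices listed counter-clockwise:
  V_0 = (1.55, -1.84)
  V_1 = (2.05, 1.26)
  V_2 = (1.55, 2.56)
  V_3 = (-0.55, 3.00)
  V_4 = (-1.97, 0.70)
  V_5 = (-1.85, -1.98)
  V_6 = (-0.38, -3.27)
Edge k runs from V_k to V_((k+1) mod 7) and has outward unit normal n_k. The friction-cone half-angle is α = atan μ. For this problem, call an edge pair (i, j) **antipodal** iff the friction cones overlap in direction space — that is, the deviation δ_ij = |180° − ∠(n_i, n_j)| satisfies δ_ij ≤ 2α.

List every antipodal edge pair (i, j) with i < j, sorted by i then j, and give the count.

α = atan 0.3 = 16.70°;  2α = 33.40°
n_0 = (+0.9872, -0.1592)
n_1 = (+0.9333, +0.3590)
n_2 = (+0.2051, +0.9787)
n_3 = (-0.8509, +0.5253)
n_4 = (-0.9990, -0.0447)
n_5 = (-0.6596, -0.7516)
n_6 = (+0.5953, -0.8035)
  (0,1): δ = 149.80°  ·
  (0,2): δ = 92.67°  ·
  (0,3): δ = 22.53°  ✓
  (0,4): δ = 11.73°  ✓
  (0,5): δ = 57.89°  ·
  (0,6): δ = 135.70°  ·
  (1,2): δ = 122.87°  ·
  (1,3): δ = 52.73°  ·
  (1,4): δ = 18.47°  ✓
  (1,5): δ = 27.69°  ✓
  (1,6): δ = 105.50°  ·
  (2,3): δ = 109.86°  ·
  (2,4): δ = 75.60°  ·
  (2,5): δ = 29.43°  ✓
  (2,6): δ = 48.37°  ·
  (3,4): δ = 145.75°  ·
  (3,5): δ = 99.58°  ·
  (3,6): δ = 21.77°  ✓
  (4,5): δ = 133.83°  ·
  (4,6): δ = 56.03°  ·
  (5,6): δ = 102.20°  ·
antipodal pairs: 6

count = 6; pairs: (0,3), (0,4), (1,4), (1,5), (2,5), (3,6)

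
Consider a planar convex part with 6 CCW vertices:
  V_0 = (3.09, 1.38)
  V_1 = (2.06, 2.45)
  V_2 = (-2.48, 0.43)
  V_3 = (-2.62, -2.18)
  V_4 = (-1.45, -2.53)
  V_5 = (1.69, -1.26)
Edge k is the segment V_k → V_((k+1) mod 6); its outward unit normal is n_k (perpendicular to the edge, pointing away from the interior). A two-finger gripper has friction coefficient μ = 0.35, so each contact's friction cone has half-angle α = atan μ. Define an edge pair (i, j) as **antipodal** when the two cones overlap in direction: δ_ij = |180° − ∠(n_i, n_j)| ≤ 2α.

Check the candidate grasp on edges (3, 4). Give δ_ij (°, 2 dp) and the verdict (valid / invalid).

δ = 141.32°, invalid

α = atan 0.35 = 19.29°;  2α = 38.58°
edge 3: e_3 = (+1.17, -0.35);  n_3 = (-0.2866, -0.9581)
edge 4: e_4 = (+3.14, +1.27);  n_4 = (+0.3750, -0.9270)
∠(n_3, n_4) = 38.68°
δ = |180° − 38.68°| = 141.32°
141.32° > 2α = 38.58°  →  invalid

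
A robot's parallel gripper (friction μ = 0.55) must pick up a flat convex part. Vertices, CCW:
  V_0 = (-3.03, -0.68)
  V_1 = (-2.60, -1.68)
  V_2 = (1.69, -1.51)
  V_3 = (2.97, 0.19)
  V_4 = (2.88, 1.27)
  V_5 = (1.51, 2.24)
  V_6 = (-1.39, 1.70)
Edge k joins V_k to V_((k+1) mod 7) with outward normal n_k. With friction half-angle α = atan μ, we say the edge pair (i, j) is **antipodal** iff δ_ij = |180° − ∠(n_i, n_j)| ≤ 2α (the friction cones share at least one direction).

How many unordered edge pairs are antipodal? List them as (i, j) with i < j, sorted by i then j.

α = atan 0.55 = 28.81°;  2α = 57.62°
n_0 = (-0.9187, -0.3950)
n_1 = (+0.0396, -0.9992)
n_2 = (+0.7989, -0.6015)
n_3 = (+0.9965, +0.0830)
n_4 = (+0.5779, +0.8161)
n_5 = (-0.1831, +0.9831)
n_6 = (-0.8234, +0.5674)
  (0,1): δ = 111.00°  ·
  (0,2): δ = 60.25°  ·
  (0,3): δ = 18.50°  ✓
  (0,4): δ = 31.43°  ✓
  (0,5): δ = 77.28°  ·
  (0,6): δ = 122.16°  ·
  (1,2): δ = 129.25°  ·
  (1,3): δ = 87.51°  ·
  (1,4): δ = 37.57°  ✓
  (1,5): δ = 8.28°  ✓
  (1,6): δ = 53.16°  ✓
  (2,3): δ = 138.26°  ·
  (2,4): δ = 88.32°  ·
  (2,5): δ = 42.47°  ✓
  (2,6): δ = 2.41°  ✓
  (3,4): δ = 130.06°  ·
  (3,5): δ = 84.22°  ·
  (3,6): δ = 39.33°  ✓
  (4,5): δ = 134.15°  ·
  (4,6): δ = 89.27°  ·
  (5,6): δ = 135.12°  ·
antipodal pairs: 8

count = 8; pairs: (0,3), (0,4), (1,4), (1,5), (1,6), (2,5), (2,6), (3,6)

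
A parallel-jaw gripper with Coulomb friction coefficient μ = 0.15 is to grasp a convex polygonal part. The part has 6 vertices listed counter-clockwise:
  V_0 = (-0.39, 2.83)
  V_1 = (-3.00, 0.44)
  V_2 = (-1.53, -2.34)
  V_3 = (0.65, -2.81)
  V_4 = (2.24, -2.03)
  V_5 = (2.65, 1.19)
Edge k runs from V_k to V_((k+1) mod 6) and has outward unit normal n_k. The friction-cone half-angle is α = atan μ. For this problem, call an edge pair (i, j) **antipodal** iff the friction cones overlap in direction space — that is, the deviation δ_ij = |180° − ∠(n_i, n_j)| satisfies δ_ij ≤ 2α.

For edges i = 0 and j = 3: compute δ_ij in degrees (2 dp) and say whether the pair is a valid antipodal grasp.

δ = 16.35°, valid

α = atan 0.15 = 8.53°;  2α = 17.06°
edge 0: e_0 = (-2.61, -2.39);  n_0 = (-0.6753, +0.7375)
edge 3: e_3 = (+1.59, +0.78);  n_3 = (+0.4404, -0.8978)
∠(n_0, n_3) = 163.65°
δ = |180° − 163.65°| = 16.35°
16.35° ≤ 2α = 17.06°  →  valid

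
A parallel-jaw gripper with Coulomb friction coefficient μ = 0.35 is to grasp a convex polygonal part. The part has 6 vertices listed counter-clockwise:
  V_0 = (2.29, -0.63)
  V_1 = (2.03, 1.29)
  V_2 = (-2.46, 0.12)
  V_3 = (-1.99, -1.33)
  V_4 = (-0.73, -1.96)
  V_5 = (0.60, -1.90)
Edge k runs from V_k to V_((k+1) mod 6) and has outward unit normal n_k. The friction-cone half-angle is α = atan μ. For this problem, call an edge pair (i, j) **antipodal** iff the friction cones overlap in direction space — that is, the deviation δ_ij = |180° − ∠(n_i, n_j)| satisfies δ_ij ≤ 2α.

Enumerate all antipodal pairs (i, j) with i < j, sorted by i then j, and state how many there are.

α = atan 0.35 = 19.29°;  2α = 38.58°
n_0 = (+0.9910, +0.1342)
n_1 = (-0.2522, +0.9677)
n_2 = (-0.9513, -0.3083)
n_3 = (-0.4472, -0.8944)
n_4 = (+0.0451, -0.9990)
n_5 = (+0.6008, -0.7994)
  (0,1): δ = 83.11°  ·
  (0,2): δ = 10.25°  ✓
  (0,3): δ = 55.72°  ·
  (0,4): δ = 84.87°  ·
  (0,5): δ = 119.21°  ·
  (1,2): δ = 86.65°  ·
  (1,3): δ = 41.17°  ·
  (1,4): δ = 12.02°  ✓
  (1,5): δ = 22.32°  ✓
  (2,3): δ = 134.52°  ·
  (2,4): δ = 105.38°  ·
  (2,5): δ = 71.04°  ·
  (3,4): δ = 150.85°  ·
  (3,5): δ = 116.51°  ·
  (4,5): δ = 145.66°  ·
antipodal pairs: 3

count = 3; pairs: (0,2), (1,4), (1,5)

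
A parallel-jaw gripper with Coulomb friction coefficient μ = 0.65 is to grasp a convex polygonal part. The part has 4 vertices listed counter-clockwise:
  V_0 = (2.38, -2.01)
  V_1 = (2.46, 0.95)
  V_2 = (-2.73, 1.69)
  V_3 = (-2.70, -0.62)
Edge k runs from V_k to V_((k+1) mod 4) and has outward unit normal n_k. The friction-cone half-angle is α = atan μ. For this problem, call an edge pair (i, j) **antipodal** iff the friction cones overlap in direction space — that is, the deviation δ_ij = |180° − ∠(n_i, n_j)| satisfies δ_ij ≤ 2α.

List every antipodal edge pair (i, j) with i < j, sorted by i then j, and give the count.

α = atan 0.65 = 33.02°;  2α = 66.05°
n_0 = (+0.9996, -0.0270)
n_1 = (+0.1412, +0.9900)
n_2 = (-0.9999, -0.0130)
n_3 = (-0.2639, -0.9645)
  (0,1): δ = 96.57°  ·
  (0,2): δ = 2.29°  ✓
  (0,3): δ = 76.25°  ·
  (1,2): δ = 81.14°  ·
  (1,3): δ = 7.19°  ✓
  (2,3): δ = 106.05°  ·
antipodal pairs: 2

count = 2; pairs: (0,2), (1,3)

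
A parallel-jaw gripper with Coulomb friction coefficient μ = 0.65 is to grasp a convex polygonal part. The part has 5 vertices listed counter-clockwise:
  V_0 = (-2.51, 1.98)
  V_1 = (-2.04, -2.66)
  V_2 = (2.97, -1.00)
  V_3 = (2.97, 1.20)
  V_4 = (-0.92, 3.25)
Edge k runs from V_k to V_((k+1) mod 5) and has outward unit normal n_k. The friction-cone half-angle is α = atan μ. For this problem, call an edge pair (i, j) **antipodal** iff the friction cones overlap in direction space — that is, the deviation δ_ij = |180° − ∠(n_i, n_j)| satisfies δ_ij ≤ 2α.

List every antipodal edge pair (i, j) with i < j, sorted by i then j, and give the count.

α = atan 0.65 = 33.02°;  2α = 66.05°
n_0 = (-0.9949, -0.1008)
n_1 = (+0.3145, -0.9493)
n_2 = (+1.0000, -0.0000)
n_3 = (+0.4662, +0.8847)
n_4 = (-0.6241, +0.7813)
  (0,1): δ = 77.45°  ·
  (0,2): δ = 5.78°  ✓
  (0,3): δ = 56.43°  ✓
  (0,4): δ = 122.83°  ·
  (1,2): δ = 108.33°  ·
  (1,3): δ = 46.12°  ✓
  (1,4): δ = 20.28°  ✓
  (2,3): δ = 117.79°  ·
  (2,4): δ = 51.38°  ✓
  (3,4): δ = 113.60°  ·
antipodal pairs: 5

count = 5; pairs: (0,2), (0,3), (1,3), (1,4), (2,4)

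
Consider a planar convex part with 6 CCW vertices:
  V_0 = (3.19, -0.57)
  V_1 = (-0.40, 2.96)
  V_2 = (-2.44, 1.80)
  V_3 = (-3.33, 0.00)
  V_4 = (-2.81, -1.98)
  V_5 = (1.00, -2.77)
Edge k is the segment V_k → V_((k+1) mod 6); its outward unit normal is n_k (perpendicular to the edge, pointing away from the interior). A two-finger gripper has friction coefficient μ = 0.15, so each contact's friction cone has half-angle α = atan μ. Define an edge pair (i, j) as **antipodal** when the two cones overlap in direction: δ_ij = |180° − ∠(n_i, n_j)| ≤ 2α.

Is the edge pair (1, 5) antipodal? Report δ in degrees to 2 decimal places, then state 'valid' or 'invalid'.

δ = 15.51°, valid

α = atan 0.15 = 8.53°;  2α = 17.06°
edge 1: e_1 = (-2.04, -1.16);  n_1 = (-0.4943, +0.8693)
edge 5: e_5 = (+2.19, +2.20);  n_5 = (+0.7087, -0.7055)
∠(n_1, n_5) = 164.49°
δ = |180° − 164.49°| = 15.51°
15.51° ≤ 2α = 17.06°  →  valid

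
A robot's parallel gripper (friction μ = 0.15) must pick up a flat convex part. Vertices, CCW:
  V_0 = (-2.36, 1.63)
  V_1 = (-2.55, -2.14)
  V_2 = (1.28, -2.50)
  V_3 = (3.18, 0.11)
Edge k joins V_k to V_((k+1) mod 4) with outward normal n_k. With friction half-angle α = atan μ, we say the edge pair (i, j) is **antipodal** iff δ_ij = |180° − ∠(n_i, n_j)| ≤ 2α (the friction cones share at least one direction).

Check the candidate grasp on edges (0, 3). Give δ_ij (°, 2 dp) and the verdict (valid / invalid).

δ = 77.54°, invalid

α = atan 0.15 = 8.53°;  2α = 17.06°
edge 0: e_0 = (-0.19, -3.77);  n_0 = (-0.9987, +0.0503)
edge 3: e_3 = (-5.54, +1.52);  n_3 = (+0.2646, +0.9644)
∠(n_0, n_3) = 102.46°
δ = |180° − 102.46°| = 77.54°
77.54° > 2α = 17.06°  →  invalid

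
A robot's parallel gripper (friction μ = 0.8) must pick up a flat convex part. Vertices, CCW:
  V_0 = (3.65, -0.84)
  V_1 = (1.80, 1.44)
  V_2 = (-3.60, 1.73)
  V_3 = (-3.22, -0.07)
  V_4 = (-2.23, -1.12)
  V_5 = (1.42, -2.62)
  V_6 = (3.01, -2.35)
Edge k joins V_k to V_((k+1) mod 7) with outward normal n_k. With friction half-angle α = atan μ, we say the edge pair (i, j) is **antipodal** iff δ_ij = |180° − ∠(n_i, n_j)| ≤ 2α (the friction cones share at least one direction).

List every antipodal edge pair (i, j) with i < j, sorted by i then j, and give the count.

α = atan 0.8 = 38.66°;  2α = 77.32°
n_0 = (+0.7765, +0.6301)
n_1 = (+0.0536, +0.9986)
n_2 = (-0.9784, -0.2066)
n_3 = (-0.7276, -0.6860)
n_4 = (-0.3801, -0.9249)
n_5 = (+0.1674, -0.9859)
n_6 = (+0.9207, -0.3902)
  (0,1): δ = 132.13°  ·
  (0,2): δ = 27.14°  ✓
  (0,3): δ = 4.26°  ✓
  (0,4): δ = 28.60°  ✓
  (0,5): δ = 60.58°  ✓
  (0,6): δ = 117.97°  ·
  (1,2): δ = 75.01°  ✓
  (1,3): δ = 43.61°  ✓
  (1,4): δ = 19.27°  ✓
  (1,5): δ = 12.71°  ✓
  (1,6): δ = 70.10°  ✓
  (2,3): δ = 148.61°  ·
  (2,4): δ = 124.26°  ·
  (2,5): δ = 92.28°  ·
  (2,6): δ = 34.89°  ✓
  (3,4): δ = 155.66°  ·
  (3,5): δ = 123.68°  ·
  (3,6): δ = 66.28°  ✓
  (4,5): δ = 148.02°  ·
  (4,6): δ = 90.63°  ·
  (5,6): δ = 122.61°  ·
antipodal pairs: 11

count = 11; pairs: (0,2), (0,3), (0,4), (0,5), (1,2), (1,3), (1,4), (1,5), (1,6), (2,6), (3,6)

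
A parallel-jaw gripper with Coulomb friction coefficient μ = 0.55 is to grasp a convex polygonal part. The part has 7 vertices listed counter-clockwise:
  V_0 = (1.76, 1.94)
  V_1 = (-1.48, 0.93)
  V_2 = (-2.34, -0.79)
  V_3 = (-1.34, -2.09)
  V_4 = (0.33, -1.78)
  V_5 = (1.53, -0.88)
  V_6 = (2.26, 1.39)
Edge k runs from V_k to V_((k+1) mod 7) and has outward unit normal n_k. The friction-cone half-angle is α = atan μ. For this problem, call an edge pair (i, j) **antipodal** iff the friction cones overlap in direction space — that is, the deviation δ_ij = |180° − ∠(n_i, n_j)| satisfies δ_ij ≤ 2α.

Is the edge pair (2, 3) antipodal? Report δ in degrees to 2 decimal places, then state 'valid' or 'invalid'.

α = atan 0.55 = 28.81°;  2α = 57.62°
edge 2: e_2 = (+1.00, -1.30);  n_2 = (-0.7926, -0.6097)
edge 3: e_3 = (+1.67, +0.31);  n_3 = (+0.1825, -0.9832)
∠(n_2, n_3) = 62.95°
δ = |180° − 62.95°| = 117.05°
117.05° > 2α = 57.62°  →  invalid

δ = 117.05°, invalid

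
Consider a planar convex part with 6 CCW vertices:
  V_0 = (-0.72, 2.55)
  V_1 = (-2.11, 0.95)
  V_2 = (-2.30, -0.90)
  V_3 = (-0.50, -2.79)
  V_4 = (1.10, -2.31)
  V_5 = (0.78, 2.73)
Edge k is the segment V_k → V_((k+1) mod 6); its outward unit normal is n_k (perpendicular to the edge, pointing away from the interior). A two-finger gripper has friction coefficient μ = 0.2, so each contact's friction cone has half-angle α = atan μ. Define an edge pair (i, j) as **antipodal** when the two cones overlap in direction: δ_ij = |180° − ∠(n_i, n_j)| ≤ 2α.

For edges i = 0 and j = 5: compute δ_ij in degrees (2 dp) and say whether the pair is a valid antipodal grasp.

δ = 137.83°, invalid

α = atan 0.2 = 11.31°;  2α = 22.62°
edge 0: e_0 = (-1.39, -1.60);  n_0 = (-0.7549, +0.6558)
edge 5: e_5 = (-1.50, -0.18);  n_5 = (-0.1191, +0.9929)
∠(n_0, n_5) = 42.17°
δ = |180° − 42.17°| = 137.83°
137.83° > 2α = 22.62°  →  invalid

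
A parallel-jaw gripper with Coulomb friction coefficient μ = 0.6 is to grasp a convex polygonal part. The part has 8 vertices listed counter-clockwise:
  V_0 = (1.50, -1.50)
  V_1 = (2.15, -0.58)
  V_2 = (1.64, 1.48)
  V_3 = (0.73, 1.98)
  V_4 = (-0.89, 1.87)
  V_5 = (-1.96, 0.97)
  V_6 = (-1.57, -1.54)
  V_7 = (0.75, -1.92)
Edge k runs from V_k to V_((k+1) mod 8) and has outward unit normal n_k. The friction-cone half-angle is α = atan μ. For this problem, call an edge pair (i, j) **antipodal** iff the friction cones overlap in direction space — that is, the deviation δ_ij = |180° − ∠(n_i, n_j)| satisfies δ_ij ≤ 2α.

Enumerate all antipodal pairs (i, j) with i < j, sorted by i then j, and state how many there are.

α = atan 0.6 = 30.96°;  2α = 61.93°
n_0 = (+0.8167, -0.5770)
n_1 = (+0.9707, +0.2403)
n_2 = (+0.4815, +0.8764)
n_3 = (-0.0677, +0.9977)
n_4 = (-0.6437, +0.7653)
n_5 = (-0.9881, -0.1535)
n_6 = (-0.1616, -0.9868)
n_7 = (+0.4886, -0.8725)
  (0,1): δ = 130.85°  ·
  (0,2): δ = 83.54°  ·
  (0,3): δ = 50.87°  ✓
  (0,4): δ = 14.69°  ✓
  (0,5): δ = 44.07°  ✓
  (0,6): δ = 115.94°  ·
  (0,7): δ = 154.49°  ·
  (1,2): δ = 132.69°  ·
  (1,3): δ = 100.02°  ·
  (1,4): δ = 63.84°  ·
  (1,5): δ = 5.07°  ✓
  (1,6): δ = 66.79°  ·
  (1,7): δ = 105.34°  ·
  (2,3): δ = 147.33°  ·
  (2,4): δ = 111.15°  ·
  (2,5): δ = 52.38°  ✓
  (2,6): δ = 19.48°  ✓
  (2,7): δ = 58.04°  ✓
  (3,4): δ = 143.82°  ·
  (3,5): δ = 85.05°  ·
  (3,6): δ = 13.19°  ✓
  (3,7): δ = 25.36°  ✓
  (4,5): δ = 121.24°  ·
  (4,6): δ = 49.37°  ✓
  (4,7): δ = 10.82°  ✓
  (5,6): δ = 108.13°  ·
  (5,7): δ = 69.58°  ·
  (6,7): δ = 141.45°  ·
antipodal pairs: 11

count = 11; pairs: (0,3), (0,4), (0,5), (1,5), (2,5), (2,6), (2,7), (3,6), (3,7), (4,6), (4,7)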